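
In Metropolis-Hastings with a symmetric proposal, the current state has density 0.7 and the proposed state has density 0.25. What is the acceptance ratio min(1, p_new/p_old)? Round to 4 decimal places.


Ratio = p_new / p_old = 0.25 / 0.7 = 0.3571
Acceptance = min(1, 0.3571) = 0.3571

0.3571


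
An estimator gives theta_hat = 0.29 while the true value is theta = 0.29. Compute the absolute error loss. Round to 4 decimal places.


The absolute error loss is |theta_hat - theta|
= |0.29 - 0.29|
= 0.0

0.0


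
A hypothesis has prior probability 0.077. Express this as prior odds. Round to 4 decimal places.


Odds = P(H) / P(not H) = 0.077 / 0.923
= 0.0834

0.0834


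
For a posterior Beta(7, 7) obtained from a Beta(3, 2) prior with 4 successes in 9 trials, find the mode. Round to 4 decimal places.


Mode = (alpha - 1) / (alpha + beta - 2)
= 6 / 12
= 0.5

0.5


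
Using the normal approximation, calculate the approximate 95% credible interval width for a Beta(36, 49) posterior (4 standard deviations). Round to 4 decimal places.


Var(Beta) = 36*49/(85^2 * 86) = 0.0028
SD = 0.0533
Width ~ 4*SD = 0.2131

0.2131


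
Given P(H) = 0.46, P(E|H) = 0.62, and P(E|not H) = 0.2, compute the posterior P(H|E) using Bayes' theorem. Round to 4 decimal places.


By Bayes' theorem: P(H|E) = P(E|H)*P(H) / P(E)
P(E) = P(E|H)*P(H) + P(E|not H)*P(not H)
P(E) = 0.62*0.46 + 0.2*0.54 = 0.3932
P(H|E) = 0.62*0.46 / 0.3932 = 0.7253

0.7253


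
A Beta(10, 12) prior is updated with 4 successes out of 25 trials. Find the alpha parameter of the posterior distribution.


In the Beta-Binomial conjugate update:
alpha_post = alpha_prior + successes
= 10 + 4
= 14

14


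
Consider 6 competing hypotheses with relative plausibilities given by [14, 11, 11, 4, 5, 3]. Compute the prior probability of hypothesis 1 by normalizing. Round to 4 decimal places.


Sum of weights = 14 + 11 + 11 + 4 + 5 + 3 = 48
Normalized prior for H1 = 14 / 48
= 0.2917

0.2917


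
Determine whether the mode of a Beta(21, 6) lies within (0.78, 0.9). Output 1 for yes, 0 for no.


First find the mode: (a-1)/(a+b-2) = 0.8
Is 0.8 in (0.78, 0.9)? 1

1


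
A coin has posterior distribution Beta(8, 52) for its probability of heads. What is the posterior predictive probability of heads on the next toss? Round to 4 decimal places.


Posterior predictive = E[theta] = alpha/(alpha+beta)
= 8/60
= 0.1333

0.1333


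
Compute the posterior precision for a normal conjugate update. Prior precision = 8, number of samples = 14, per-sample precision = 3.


tau_post = tau_0 + n * tau
= 8 + 14 * 3 = 50

50


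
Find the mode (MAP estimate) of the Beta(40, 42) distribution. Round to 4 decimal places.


For Beta(a,b) with a,b > 1:
Mode = (a-1)/(a+b-2) = (40-1)/(82-2)
= 39/80 = 0.4875

0.4875


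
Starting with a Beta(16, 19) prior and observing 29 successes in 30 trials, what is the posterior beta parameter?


Posterior beta = prior beta + failures
Failures = 30 - 29 = 1
beta_post = 19 + 1 = 20

20


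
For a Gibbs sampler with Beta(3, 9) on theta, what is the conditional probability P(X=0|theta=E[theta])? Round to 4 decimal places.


E[theta] = 3/(3+9) = 0.25
P(X=0|theta) = 1 - theta = 0.75

0.75


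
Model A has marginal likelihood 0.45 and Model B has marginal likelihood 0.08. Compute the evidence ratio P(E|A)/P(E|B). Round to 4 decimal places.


Evidence ratio = P(E|A) / P(E|B)
= 0.45 / 0.08
= 5.625

5.625


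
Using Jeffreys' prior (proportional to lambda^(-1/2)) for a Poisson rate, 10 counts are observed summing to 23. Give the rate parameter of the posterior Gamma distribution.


Conjugate update: Gamma(prior_shape + S, prior_rate + n).
Prior shape = 0.5, prior rate = 0.
Posterior rate = 0 + n = 10

10.0


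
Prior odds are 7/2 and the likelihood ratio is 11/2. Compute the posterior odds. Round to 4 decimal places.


Posterior odds = prior odds * likelihood ratio
= (7/2) * (11/2)
= 77 / 4
= 19.25

19.25


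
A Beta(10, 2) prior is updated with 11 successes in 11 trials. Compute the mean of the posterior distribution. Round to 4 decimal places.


After update: Beta(21, 2)
Mean = 21 / (21 + 2) = 21 / 23
= 0.913

0.913


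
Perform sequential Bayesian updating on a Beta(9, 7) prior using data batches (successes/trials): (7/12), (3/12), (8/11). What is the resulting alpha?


Accumulate successes: 18
Posterior alpha = prior alpha + sum of successes
= 9 + 18 = 27

27


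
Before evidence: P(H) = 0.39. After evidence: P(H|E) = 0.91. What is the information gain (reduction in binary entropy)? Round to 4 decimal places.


Prior entropy = 0.9648
Posterior entropy = 0.4365
Information gain = 0.9648 - 0.4365 = 0.5283

0.5283


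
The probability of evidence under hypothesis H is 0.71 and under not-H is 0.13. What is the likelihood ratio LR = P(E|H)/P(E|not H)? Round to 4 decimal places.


LR = 0.71 / 0.13
= 5.4615

5.4615


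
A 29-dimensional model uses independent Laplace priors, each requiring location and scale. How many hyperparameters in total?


Per parameter: 2 (location and scale).
Total = 29 * 2 = 58

58


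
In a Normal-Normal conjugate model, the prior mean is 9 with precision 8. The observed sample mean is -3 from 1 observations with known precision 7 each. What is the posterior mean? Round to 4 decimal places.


Posterior precision = tau0 + n*tau = 8 + 1*7 = 15
Posterior mean = (tau0*mu0 + n*tau*xbar) / posterior_precision
= (8*9 + 1*7*-3) / 15
= 51 / 15 = 3.4

3.4


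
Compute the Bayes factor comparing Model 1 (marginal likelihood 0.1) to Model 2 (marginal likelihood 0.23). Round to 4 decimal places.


BF12 = marginal likelihood of M1 / marginal likelihood of M2
= 0.1/0.23
= 0.4348

0.4348


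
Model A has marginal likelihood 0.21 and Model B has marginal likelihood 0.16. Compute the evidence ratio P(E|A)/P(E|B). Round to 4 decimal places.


Evidence ratio = P(E|A) / P(E|B)
= 0.21 / 0.16
= 1.3125

1.3125


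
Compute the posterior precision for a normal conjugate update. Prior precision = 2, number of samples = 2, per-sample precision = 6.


tau_post = tau_0 + n * tau
= 2 + 2 * 6 = 14

14


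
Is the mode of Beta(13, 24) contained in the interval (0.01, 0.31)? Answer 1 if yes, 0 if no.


Mode = (a-1)/(a+b-2) = 12/35 = 0.3429
Interval: (0.01, 0.31)
Contains mode? 0

0


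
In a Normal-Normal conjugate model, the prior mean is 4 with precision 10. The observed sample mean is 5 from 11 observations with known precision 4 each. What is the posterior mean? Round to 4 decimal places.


Posterior precision = tau0 + n*tau = 10 + 11*4 = 54
Posterior mean = (tau0*mu0 + n*tau*xbar) / posterior_precision
= (10*4 + 11*4*5) / 54
= 260 / 54 = 4.8148

4.8148


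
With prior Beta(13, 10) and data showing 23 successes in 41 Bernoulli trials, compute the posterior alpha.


Conjugate update: alpha_posterior = alpha_prior + k
= 13 + 23 = 36

36


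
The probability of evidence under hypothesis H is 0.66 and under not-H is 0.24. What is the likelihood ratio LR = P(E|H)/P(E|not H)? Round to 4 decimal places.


LR = 0.66 / 0.24
= 2.75

2.75


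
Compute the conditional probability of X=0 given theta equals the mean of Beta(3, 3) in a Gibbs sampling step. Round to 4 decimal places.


Mean of Beta(3, 3) = 0.5
P(X=0 | theta=0.5) = 0.5

0.5


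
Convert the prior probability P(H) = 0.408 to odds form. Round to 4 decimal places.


P(not H) = 1 - 0.408 = 0.592
Odds = 0.408 / 0.592 = 0.6892

0.6892


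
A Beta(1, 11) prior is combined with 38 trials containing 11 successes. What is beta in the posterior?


In conjugate updating:
beta_posterior = beta_prior + (n - k)
= 11 + (38 - 11)
= 11 + 27 = 38

38


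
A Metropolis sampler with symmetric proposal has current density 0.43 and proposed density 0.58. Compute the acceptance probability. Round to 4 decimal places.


For symmetric proposals, acceptance = min(1, pi(x*)/pi(x))
= min(1, 0.58/0.43)
= min(1, 1.3488) = 1.0

1.0


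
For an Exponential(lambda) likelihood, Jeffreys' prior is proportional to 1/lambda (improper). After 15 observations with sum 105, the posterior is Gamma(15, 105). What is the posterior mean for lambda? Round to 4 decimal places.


Posterior = Gamma(n, sum_x) = Gamma(15, 105)
Posterior mean = shape/rate = 15/105
= 0.1429

0.1429


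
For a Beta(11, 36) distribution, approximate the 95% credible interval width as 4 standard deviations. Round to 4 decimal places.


Variance of Beta(a,b) = ab / ((a+b)^2 * (a+b+1))
= 11*36 / ((47)^2 * 48)
= 0.0037
SD = sqrt(0.0037) = 0.0611
Width = 4 * SD = 0.2444

0.2444


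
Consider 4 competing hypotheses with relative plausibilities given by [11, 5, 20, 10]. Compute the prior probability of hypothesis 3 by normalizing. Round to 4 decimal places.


Sum of weights = 11 + 5 + 20 + 10 = 46
Normalized prior for H3 = 20 / 46
= 0.4348

0.4348


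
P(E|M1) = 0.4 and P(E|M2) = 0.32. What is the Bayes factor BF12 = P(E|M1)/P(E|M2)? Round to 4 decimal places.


Bayes factor BF12 = P(E|M1) / P(E|M2)
= 0.4 / 0.32
= 1.25

1.25


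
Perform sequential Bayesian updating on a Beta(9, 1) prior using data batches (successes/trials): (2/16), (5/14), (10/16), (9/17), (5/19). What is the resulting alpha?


Accumulate successes: 31
Posterior alpha = prior alpha + sum of successes
= 9 + 31 = 40

40


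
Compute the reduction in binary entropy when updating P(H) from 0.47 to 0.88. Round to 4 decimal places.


H_before = -p*log2(p) - (1-p)*log2(1-p) for p=0.47: 0.9974
H_after for p=0.88: 0.5294
Reduction = 0.9974 - 0.5294 = 0.468

0.468


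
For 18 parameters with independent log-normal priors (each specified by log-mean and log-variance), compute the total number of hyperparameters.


A log-normal prior has 2 hyperparameters per parameter.
Total = 18 * 2 = 36

36


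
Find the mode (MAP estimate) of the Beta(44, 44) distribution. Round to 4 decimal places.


For Beta(a,b) with a,b > 1:
Mode = (a-1)/(a+b-2) = (44-1)/(88-2)
= 43/86 = 0.5

0.5


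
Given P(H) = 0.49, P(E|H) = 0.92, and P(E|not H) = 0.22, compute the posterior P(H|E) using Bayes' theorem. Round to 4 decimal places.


By Bayes' theorem: P(H|E) = P(E|H)*P(H) / P(E)
P(E) = P(E|H)*P(H) + P(E|not H)*P(not H)
P(E) = 0.92*0.49 + 0.22*0.51 = 0.563
P(H|E) = 0.92*0.49 / 0.563 = 0.8007

0.8007


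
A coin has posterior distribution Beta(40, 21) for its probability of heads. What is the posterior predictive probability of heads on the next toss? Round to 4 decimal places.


Posterior predictive = E[theta] = alpha/(alpha+beta)
= 40/61
= 0.6557

0.6557


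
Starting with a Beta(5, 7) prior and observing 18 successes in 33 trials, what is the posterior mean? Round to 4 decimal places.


Posterior parameters: alpha = 5 + 18 = 23
beta = 7 + 15 = 22
Posterior mean = alpha / (alpha + beta) = 23 / 45
= 0.5111

0.5111


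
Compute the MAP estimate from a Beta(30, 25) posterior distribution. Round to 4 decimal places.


MAP = mode of Beta distribution
= (alpha - 1)/(alpha + beta - 2)
= (30-1)/(30+25-2)
= 29/53 = 0.5472

0.5472


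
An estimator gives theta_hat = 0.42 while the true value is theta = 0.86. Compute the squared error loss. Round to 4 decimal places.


The squared error loss is (theta_hat - theta)^2
= (0.42 - 0.86)^2
= (-0.44)^2 = 0.1936

0.1936


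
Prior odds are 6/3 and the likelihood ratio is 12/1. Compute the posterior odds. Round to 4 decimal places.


Posterior odds = prior odds * likelihood ratio
= (6/3) * (12/1)
= 72 / 3
= 24.0

24.0


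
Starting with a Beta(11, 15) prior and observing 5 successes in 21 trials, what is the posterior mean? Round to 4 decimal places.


Posterior parameters: alpha = 11 + 5 = 16
beta = 15 + 16 = 31
Posterior mean = alpha / (alpha + beta) = 16 / 47
= 0.3404

0.3404


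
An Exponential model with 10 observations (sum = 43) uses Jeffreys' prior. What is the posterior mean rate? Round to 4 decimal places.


Posterior Gamma(10, 43)
E[lambda] = 10/43 = 0.2326

0.2326


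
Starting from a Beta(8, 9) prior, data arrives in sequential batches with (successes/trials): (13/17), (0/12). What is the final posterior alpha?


In sequential Bayesian updating, we sum all successes.
Total successes = 13
Final alpha = 8 + 13 = 21

21


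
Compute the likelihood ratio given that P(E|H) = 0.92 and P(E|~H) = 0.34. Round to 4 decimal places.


LR = P(E|H) / P(E|~H)
= 0.92 / 0.34 = 2.7059

2.7059


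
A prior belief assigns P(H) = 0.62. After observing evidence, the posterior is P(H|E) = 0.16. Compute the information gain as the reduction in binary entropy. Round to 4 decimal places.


H(prior) = -0.62*log2(0.62) - 0.38*log2(0.38)
= 0.958
H(post) = -0.16*log2(0.16) - 0.84*log2(0.84)
= 0.6343
IG = 0.958 - 0.6343 = 0.3237

0.3237


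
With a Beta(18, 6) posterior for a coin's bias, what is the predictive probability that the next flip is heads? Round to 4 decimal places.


The predictive probability equals the posterior mean.
P(next = heads) = alpha / (alpha + beta)
= 18 / 24 = 0.75

0.75


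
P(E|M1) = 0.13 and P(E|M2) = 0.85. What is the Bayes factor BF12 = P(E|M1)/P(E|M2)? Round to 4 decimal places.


Bayes factor BF12 = P(E|M1) / P(E|M2)
= 0.13 / 0.85
= 0.1529

0.1529


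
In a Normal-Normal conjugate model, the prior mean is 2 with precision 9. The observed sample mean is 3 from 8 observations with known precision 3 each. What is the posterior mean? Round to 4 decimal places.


Posterior precision = tau0 + n*tau = 9 + 8*3 = 33
Posterior mean = (tau0*mu0 + n*tau*xbar) / posterior_precision
= (9*2 + 8*3*3) / 33
= 90 / 33 = 2.7273

2.7273


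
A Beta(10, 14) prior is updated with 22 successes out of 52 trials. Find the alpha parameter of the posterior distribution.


In the Beta-Binomial conjugate update:
alpha_post = alpha_prior + successes
= 10 + 22
= 32

32


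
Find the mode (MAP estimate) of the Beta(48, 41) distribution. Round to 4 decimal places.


For Beta(a,b) with a,b > 1:
Mode = (a-1)/(a+b-2) = (48-1)/(89-2)
= 47/87 = 0.5402

0.5402


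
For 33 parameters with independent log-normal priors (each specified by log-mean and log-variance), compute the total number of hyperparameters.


A log-normal prior has 2 hyperparameters per parameter.
Total = 33 * 2 = 66

66


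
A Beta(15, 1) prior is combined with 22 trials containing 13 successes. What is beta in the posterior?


In conjugate updating:
beta_posterior = beta_prior + (n - k)
= 1 + (22 - 13)
= 1 + 9 = 10

10


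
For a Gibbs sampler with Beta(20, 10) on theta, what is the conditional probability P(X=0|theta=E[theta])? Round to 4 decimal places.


E[theta] = 20/(20+10) = 0.6667
P(X=0|theta) = 1 - theta = 0.3333

0.3333


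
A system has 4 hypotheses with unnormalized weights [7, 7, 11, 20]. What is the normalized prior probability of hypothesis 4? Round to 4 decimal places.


The normalized prior is the weight divided by the total.
Total weight = 45
P(H4) = 20 / 45 = 0.4444

0.4444


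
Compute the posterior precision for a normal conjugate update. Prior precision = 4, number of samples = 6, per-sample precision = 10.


tau_post = tau_0 + n * tau
= 4 + 6 * 10 = 64

64


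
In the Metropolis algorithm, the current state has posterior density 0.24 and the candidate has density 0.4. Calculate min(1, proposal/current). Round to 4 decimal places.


Ratio = 0.4/0.24 = 1.6667
Acceptance probability = min(1, 1.6667)
= 1.0

1.0


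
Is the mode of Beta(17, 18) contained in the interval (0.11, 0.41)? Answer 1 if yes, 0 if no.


Mode = (a-1)/(a+b-2) = 16/33 = 0.4848
Interval: (0.11, 0.41)
Contains mode? 0

0


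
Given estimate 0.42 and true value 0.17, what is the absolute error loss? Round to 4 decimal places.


Absolute error = |estimate - true|
= |0.25| = 0.25

0.25


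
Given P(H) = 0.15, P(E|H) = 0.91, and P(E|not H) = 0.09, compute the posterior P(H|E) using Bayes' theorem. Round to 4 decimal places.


By Bayes' theorem: P(H|E) = P(E|H)*P(H) / P(E)
P(E) = P(E|H)*P(H) + P(E|not H)*P(not H)
P(E) = 0.91*0.15 + 0.09*0.85 = 0.213
P(H|E) = 0.91*0.15 / 0.213 = 0.6408

0.6408


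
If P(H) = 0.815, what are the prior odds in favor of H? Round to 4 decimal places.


Prior odds = P(H) / (1 - P(H))
= 0.815 / 0.185
= 4.4054

4.4054


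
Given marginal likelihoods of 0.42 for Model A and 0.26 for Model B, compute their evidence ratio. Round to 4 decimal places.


Ratio = ML(A) / ML(B) = 0.42/0.26
= 1.6154

1.6154


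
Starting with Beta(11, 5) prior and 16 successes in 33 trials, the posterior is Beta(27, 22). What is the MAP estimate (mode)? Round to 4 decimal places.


The mode of Beta(a, b) when a > 1 and b > 1 is (a-1)/(a+b-2)
= (27 - 1) / (27 + 22 - 2)
= 26 / 47
= 0.5532

0.5532


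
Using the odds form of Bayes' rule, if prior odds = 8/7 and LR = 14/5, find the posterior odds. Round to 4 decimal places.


Bayes' rule in odds form: posterior odds = prior odds * LR
= (8 * 14) / (7 * 5)
= 112/35 = 3.2

3.2


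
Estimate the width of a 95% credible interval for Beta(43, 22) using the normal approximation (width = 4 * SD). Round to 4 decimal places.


For Beta(a,b): Var = ab/((a+b)^2(a+b+1))
Var = 0.0034, SD = 0.0582
Approximate 95% CI width = 4 * 0.0582 = 0.233

0.233


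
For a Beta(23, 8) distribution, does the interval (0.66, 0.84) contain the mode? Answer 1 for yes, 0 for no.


Mode of Beta(a,b) = (a-1)/(a+b-2)
= (23-1)/(23+8-2) = 0.7586
Check: 0.66 <= 0.7586 <= 0.84?
Result: 1

1


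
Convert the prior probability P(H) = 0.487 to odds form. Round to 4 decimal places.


P(not H) = 1 - 0.487 = 0.513
Odds = 0.487 / 0.513 = 0.9493

0.9493


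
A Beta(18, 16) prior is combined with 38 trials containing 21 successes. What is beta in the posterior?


In conjugate updating:
beta_posterior = beta_prior + (n - k)
= 16 + (38 - 21)
= 16 + 17 = 33

33


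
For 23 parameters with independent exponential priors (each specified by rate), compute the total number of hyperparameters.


A exponential prior has 1 hyperparameter per parameter.
Total = 23 * 1 = 23

23


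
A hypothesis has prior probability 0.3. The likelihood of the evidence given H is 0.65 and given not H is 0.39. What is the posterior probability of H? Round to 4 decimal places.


Using Bayes' theorem:
P(E) = 0.3 * 0.65 + 0.7 * 0.39
P(E) = 0.468
P(H|E) = (0.3 * 0.65) / 0.468 = 0.4167

0.4167


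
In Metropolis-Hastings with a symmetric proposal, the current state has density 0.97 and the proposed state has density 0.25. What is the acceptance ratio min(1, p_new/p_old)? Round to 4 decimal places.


Ratio = p_new / p_old = 0.25 / 0.97 = 0.2577
Acceptance = min(1, 0.2577) = 0.2577

0.2577


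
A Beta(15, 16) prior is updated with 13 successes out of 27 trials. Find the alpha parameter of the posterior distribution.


In the Beta-Binomial conjugate update:
alpha_post = alpha_prior + successes
= 15 + 13
= 28

28


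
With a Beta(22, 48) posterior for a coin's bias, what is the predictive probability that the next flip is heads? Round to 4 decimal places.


The predictive probability equals the posterior mean.
P(next = heads) = alpha / (alpha + beta)
= 22 / 70 = 0.3143

0.3143


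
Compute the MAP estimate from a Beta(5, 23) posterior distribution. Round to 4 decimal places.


MAP = mode of Beta distribution
= (alpha - 1)/(alpha + beta - 2)
= (5-1)/(5+23-2)
= 4/26 = 0.1538

0.1538


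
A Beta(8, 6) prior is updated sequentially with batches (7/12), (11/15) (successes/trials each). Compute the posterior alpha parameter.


Sequential conjugate updating is equivalent to a single batch update.
Total successes across all batches = 18
alpha_posterior = alpha_prior + total_successes = 8 + 18
= 26

26


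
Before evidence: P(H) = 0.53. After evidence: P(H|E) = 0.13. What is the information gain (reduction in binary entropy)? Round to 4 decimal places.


Prior entropy = 0.9974
Posterior entropy = 0.5574
Information gain = 0.9974 - 0.5574 = 0.44

0.44


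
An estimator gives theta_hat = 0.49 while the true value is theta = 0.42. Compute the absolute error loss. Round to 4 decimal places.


The absolute error loss is |theta_hat - theta|
= |0.49 - 0.42|
= 0.07

0.07


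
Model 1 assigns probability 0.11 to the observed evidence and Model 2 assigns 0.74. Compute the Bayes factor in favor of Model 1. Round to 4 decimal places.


BF = P(data|M1) / P(data|M2)
= 0.11 / 0.74 = 0.1486

0.1486


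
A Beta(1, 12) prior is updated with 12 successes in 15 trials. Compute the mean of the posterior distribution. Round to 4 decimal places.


After update: Beta(13, 15)
Mean = 13 / (13 + 15) = 13 / 28
= 0.4643

0.4643


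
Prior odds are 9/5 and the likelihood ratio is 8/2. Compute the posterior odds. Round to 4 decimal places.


Posterior odds = prior odds * likelihood ratio
= (9/5) * (8/2)
= 72 / 10
= 7.2

7.2


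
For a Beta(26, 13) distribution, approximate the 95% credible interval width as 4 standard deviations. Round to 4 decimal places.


Variance of Beta(a,b) = ab / ((a+b)^2 * (a+b+1))
= 26*13 / ((39)^2 * 40)
= 0.0056
SD = sqrt(0.0056) = 0.0745
Width = 4 * SD = 0.2981

0.2981


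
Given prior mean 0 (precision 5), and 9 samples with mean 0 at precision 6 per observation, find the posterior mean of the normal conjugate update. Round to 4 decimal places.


The posterior mean is a precision-weighted average of prior and data.
Post. prec. = 5 + 54 = 59
Post. mean = (0 + 0)/59 = 0/59 = 0.0

0.0


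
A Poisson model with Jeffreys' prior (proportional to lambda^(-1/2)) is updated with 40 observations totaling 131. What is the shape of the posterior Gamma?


Posterior = Gamma(0.5 + S, n)
= Gamma(0.5 + 131, 40)
Posterior shape = 0.5 + S = 0.5 + 131 = 131.5

131.5


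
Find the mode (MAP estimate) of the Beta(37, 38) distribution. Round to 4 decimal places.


For Beta(a,b) with a,b > 1:
Mode = (a-1)/(a+b-2) = (37-1)/(75-2)
= 36/73 = 0.4932

0.4932


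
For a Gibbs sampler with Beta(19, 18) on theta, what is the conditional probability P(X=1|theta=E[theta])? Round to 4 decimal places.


E[theta] = 19/(19+18) = 0.5135
P(X=1|theta) = theta = 0.5135

0.5135


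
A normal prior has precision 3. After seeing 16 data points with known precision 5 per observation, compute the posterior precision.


In the conjugate normal model, precisions add:
tau_posterior = tau_prior + n * tau_data
= 3 + 16*5 = 83

83


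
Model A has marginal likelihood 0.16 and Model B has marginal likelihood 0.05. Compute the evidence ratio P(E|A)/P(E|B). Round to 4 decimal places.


Evidence ratio = P(E|A) / P(E|B)
= 0.16 / 0.05
= 3.2

3.2


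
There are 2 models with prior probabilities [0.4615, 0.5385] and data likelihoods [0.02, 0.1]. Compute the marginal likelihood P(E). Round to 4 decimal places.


P(E) = sum over models of P(M_i) * P(E|M_i)
= 0.4615*0.02 + 0.5385*0.1
= 0.0631

0.0631


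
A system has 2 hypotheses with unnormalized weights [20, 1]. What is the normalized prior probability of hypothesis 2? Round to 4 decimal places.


The normalized prior is the weight divided by the total.
Total weight = 21
P(H2) = 1 / 21 = 0.0476

0.0476


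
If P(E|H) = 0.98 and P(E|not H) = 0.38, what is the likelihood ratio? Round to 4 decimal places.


Likelihood ratio = P(E|H) / P(E|not H)
= 0.98 / 0.38
= 2.5789

2.5789


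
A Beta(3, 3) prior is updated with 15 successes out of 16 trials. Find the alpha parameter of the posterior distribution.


In the Beta-Binomial conjugate update:
alpha_post = alpha_prior + successes
= 3 + 15
= 18

18


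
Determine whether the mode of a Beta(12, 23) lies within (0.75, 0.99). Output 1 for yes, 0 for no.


First find the mode: (a-1)/(a+b-2) = 0.3333
Is 0.3333 in (0.75, 0.99)? 0

0


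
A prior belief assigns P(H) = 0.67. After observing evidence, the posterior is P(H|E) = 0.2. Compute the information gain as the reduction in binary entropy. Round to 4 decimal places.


H(prior) = -0.67*log2(0.67) - 0.33*log2(0.33)
= 0.9149
H(post) = -0.2*log2(0.2) - 0.8*log2(0.8)
= 0.7219
IG = 0.9149 - 0.7219 = 0.193

0.193


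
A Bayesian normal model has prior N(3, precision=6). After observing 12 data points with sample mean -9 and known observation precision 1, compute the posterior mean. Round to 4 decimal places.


Posterior mean = (prior_precision * prior_mean + n * data_precision * data_mean) / (prior_precision + n * data_precision)
Numerator = 6*3 + 12*1*-9 = -90
Denominator = 6 + 12*1 = 18
Posterior mean = -5.0

-5.0


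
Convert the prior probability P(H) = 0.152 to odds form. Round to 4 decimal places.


P(not H) = 1 - 0.152 = 0.848
Odds = 0.152 / 0.848 = 0.1792

0.1792


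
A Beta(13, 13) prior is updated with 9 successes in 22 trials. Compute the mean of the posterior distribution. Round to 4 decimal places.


After update: Beta(22, 26)
Mean = 22 / (22 + 26) = 22 / 48
= 0.4583

0.4583


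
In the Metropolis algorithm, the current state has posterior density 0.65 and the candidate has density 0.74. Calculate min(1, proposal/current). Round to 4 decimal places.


Ratio = 0.74/0.65 = 1.1385
Acceptance probability = min(1, 1.1385)
= 1.0

1.0


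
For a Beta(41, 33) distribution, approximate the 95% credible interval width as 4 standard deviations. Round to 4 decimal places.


Variance of Beta(a,b) = ab / ((a+b)^2 * (a+b+1))
= 41*33 / ((74)^2 * 75)
= 0.0033
SD = sqrt(0.0033) = 0.0574
Width = 4 * SD = 0.2296

0.2296


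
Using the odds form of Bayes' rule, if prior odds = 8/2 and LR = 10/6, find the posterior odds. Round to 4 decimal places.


Bayes' rule in odds form: posterior odds = prior odds * LR
= (8 * 10) / (2 * 6)
= 80/12 = 6.6667

6.6667


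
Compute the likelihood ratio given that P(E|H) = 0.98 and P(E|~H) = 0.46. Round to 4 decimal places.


LR = P(E|H) / P(E|~H)
= 0.98 / 0.46 = 2.1304

2.1304


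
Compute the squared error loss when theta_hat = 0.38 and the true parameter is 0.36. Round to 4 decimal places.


L = (theta_hat - theta_true)^2
= (0.38 - 0.36)^2
= 0.02^2 = 0.0004

0.0004


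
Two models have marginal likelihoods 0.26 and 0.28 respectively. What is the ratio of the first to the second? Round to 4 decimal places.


Evidence ratio = 0.26 / 0.28
= 0.9286

0.9286


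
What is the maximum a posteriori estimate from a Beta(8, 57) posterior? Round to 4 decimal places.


The MAP estimate equals the mode of the distribution.
Mode of Beta(a,b) = (a-1)/(a+b-2)
= 7/63
= 0.1111

0.1111


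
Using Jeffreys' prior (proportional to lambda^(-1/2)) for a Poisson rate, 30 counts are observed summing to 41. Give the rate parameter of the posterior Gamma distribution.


Conjugate update: Gamma(prior_shape + S, prior_rate + n).
Prior shape = 0.5, prior rate = 0.
Posterior rate = 0 + n = 30

30.0


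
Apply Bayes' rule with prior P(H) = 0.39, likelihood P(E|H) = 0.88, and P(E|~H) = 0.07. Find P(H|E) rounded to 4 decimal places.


Step 1: Compute marginal P(E) = P(E|H)P(H) + P(E|~H)P(~H)
= 0.88*0.39 + 0.07*0.61 = 0.3859
Step 2: P(H|E) = P(E|H)P(H)/P(E) = 0.3432/0.3859
= 0.8893

0.8893


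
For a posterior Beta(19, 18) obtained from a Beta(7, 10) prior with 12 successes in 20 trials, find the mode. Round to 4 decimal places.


Mode = (alpha - 1) / (alpha + beta - 2)
= 18 / 35
= 0.5143

0.5143


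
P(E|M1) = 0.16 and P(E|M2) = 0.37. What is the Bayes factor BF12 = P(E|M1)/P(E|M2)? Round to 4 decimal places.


Bayes factor BF12 = P(E|M1) / P(E|M2)
= 0.16 / 0.37
= 0.4324

0.4324


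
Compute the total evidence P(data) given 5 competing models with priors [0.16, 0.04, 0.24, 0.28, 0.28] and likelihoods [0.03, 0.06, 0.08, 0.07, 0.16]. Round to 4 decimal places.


Marginal likelihood = sum P(model_i) * P(data|model_i)
Model 1: 0.16 * 0.03 = 0.0048
Model 2: 0.04 * 0.06 = 0.0024
Model 3: 0.24 * 0.08 = 0.0192
Model 4: 0.28 * 0.07 = 0.0196
Model 5: 0.28 * 0.16 = 0.0448
Total = 0.0908

0.0908


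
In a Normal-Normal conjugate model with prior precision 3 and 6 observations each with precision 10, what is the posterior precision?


Posterior precision = prior precision + n * observation precision
= 3 + 6 * 10
= 3 + 60 = 63

63


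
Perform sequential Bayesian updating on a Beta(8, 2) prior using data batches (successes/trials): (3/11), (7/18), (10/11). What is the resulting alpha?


Accumulate successes: 20
Posterior alpha = prior alpha + sum of successes
= 8 + 20 = 28

28


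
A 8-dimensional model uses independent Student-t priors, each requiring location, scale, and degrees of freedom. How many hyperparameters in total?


Per parameter: 3 (location, scale, and degrees of freedom).
Total = 8 * 3 = 24

24


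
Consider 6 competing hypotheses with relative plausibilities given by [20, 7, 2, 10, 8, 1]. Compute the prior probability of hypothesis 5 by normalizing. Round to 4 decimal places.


Sum of weights = 20 + 7 + 2 + 10 + 8 + 1 = 48
Normalized prior for H5 = 8 / 48
= 0.1667

0.1667


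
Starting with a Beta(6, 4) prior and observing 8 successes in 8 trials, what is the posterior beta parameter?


Posterior beta = prior beta + failures
Failures = 8 - 8 = 0
beta_post = 4 + 0 = 4

4


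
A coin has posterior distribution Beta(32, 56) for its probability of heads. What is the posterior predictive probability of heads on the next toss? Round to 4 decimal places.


Posterior predictive = E[theta] = alpha/(alpha+beta)
= 32/88
= 0.3636

0.3636


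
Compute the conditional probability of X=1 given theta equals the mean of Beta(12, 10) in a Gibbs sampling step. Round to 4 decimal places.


Mean of Beta(12, 10) = 0.5455
P(X=1 | theta=0.5455) = 0.5455

0.5455


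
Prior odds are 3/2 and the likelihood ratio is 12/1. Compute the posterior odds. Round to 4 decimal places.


Posterior odds = prior odds * likelihood ratio
= (3/2) * (12/1)
= 36 / 2
= 18.0

18.0


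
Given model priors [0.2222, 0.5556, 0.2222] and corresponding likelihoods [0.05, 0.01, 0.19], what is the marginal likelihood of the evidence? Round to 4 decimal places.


P(E) = sum_i P(M_i) P(E|M_i)
= 0.0111 + 0.0056 + 0.0422
= 0.0589

0.0589


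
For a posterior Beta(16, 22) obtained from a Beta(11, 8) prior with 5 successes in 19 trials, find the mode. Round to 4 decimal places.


Mode = (alpha - 1) / (alpha + beta - 2)
= 15 / 36
= 0.4167

0.4167


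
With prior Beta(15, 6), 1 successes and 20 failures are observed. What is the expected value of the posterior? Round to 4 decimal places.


Posterior = Beta(16, 26)
E[theta] = alpha/(alpha+beta)
= 16/42 = 0.381

0.381


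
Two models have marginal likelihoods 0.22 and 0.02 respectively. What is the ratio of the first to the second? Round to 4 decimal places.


Evidence ratio = 0.22 / 0.02
= 11.0

11.0


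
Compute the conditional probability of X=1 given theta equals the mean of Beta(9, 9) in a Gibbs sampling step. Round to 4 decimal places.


Mean of Beta(9, 9) = 0.5
P(X=1 | theta=0.5) = 0.5

0.5


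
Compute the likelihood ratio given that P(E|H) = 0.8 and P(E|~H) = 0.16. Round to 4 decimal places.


LR = P(E|H) / P(E|~H)
= 0.8 / 0.16 = 5.0

5.0


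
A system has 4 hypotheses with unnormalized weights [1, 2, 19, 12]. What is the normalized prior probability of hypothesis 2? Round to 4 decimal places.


The normalized prior is the weight divided by the total.
Total weight = 34
P(H2) = 2 / 34 = 0.0588

0.0588


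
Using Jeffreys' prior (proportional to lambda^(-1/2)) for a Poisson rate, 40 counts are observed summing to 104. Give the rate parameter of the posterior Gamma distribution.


Conjugate update: Gamma(prior_shape + S, prior_rate + n).
Prior shape = 0.5, prior rate = 0.
Posterior rate = 0 + n = 40

40.0


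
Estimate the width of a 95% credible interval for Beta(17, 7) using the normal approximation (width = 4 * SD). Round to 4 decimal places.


For Beta(a,b): Var = ab/((a+b)^2(a+b+1))
Var = 0.0083, SD = 0.0909
Approximate 95% CI width = 4 * 0.0909 = 0.3636

0.3636


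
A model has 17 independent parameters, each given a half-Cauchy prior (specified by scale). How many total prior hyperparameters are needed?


Each half-Cauchy prior needs 1 hyperparameter (scale).
Total = 1 * 17 = 17

17


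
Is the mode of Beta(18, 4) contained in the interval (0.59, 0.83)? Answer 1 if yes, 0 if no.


Mode = (a-1)/(a+b-2) = 17/20 = 0.85
Interval: (0.59, 0.83)
Contains mode? 0

0


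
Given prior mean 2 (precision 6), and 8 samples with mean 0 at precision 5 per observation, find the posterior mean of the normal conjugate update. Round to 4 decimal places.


The posterior mean is a precision-weighted average of prior and data.
Post. prec. = 6 + 40 = 46
Post. mean = (12 + 0)/46 = 12/46 = 0.2609

0.2609


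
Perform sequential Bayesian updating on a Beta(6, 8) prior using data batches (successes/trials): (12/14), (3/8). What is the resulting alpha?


Accumulate successes: 15
Posterior alpha = prior alpha + sum of successes
= 6 + 15 = 21

21


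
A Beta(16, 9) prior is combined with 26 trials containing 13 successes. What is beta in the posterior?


In conjugate updating:
beta_posterior = beta_prior + (n - k)
= 9 + (26 - 13)
= 9 + 13 = 22

22


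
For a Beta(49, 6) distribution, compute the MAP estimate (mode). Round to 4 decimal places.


MAP = mode = (a-1)/(a+b-2)
= (49-1)/(49+6-2)
= 48/53 = 0.9057

0.9057


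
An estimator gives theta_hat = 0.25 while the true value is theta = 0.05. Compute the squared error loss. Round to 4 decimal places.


The squared error loss is (theta_hat - theta)^2
= (0.25 - 0.05)^2
= (0.2)^2 = 0.04

0.04


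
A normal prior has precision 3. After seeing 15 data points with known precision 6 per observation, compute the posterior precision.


In the conjugate normal model, precisions add:
tau_posterior = tau_prior + n * tau_data
= 3 + 15*6 = 93

93


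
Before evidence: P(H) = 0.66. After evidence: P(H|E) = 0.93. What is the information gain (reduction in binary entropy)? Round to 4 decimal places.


Prior entropy = 0.9248
Posterior entropy = 0.3659
Information gain = 0.9248 - 0.3659 = 0.5589

0.5589


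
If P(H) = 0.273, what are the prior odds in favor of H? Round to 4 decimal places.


Prior odds = P(H) / (1 - P(H))
= 0.273 / 0.727
= 0.3755

0.3755


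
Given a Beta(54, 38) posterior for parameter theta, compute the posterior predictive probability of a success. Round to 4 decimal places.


For a Beta-Bernoulli model, the predictive probability is the mean:
P(success) = 54/(54+38) = 54/92 = 0.587

0.587


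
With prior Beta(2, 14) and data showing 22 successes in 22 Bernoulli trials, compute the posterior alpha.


Conjugate update: alpha_posterior = alpha_prior + k
= 2 + 22 = 24

24


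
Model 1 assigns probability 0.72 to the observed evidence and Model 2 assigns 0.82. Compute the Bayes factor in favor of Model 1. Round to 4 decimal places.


BF = P(data|M1) / P(data|M2)
= 0.72 / 0.82 = 0.878

0.878


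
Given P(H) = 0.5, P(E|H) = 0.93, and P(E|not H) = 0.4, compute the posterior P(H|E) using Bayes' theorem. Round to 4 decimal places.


By Bayes' theorem: P(H|E) = P(E|H)*P(H) / P(E)
P(E) = P(E|H)*P(H) + P(E|not H)*P(not H)
P(E) = 0.93*0.5 + 0.4*0.5 = 0.665
P(H|E) = 0.93*0.5 / 0.665 = 0.6992

0.6992


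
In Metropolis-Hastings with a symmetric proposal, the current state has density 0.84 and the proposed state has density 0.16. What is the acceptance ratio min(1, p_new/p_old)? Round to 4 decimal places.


Ratio = p_new / p_old = 0.16 / 0.84 = 0.1905
Acceptance = min(1, 0.1905) = 0.1905

0.1905


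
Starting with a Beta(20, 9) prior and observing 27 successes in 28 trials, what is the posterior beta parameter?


Posterior beta = prior beta + failures
Failures = 28 - 27 = 1
beta_post = 9 + 1 = 10

10


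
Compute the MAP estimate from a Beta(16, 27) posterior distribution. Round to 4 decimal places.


MAP = mode of Beta distribution
= (alpha - 1)/(alpha + beta - 2)
= (16-1)/(16+27-2)
= 15/41 = 0.3659

0.3659


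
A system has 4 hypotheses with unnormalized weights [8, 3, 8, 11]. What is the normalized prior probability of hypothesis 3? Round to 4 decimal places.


The normalized prior is the weight divided by the total.
Total weight = 30
P(H3) = 8 / 30 = 0.2667

0.2667


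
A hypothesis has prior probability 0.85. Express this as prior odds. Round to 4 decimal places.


Odds = P(H) / P(not H) = 0.85 / 0.15
= 5.6667

5.6667


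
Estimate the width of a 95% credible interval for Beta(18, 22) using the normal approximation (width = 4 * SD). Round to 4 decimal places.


For Beta(a,b): Var = ab/((a+b)^2(a+b+1))
Var = 0.006, SD = 0.0777
Approximate 95% CI width = 4 * 0.0777 = 0.3108

0.3108


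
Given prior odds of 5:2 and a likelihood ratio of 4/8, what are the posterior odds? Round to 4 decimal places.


Posterior odds = prior odds * LR
Prior odds = 5/2 = 2.5
LR = 4/8 = 0.5
Posterior odds = 2.5 * 0.5 = 1.25

1.25


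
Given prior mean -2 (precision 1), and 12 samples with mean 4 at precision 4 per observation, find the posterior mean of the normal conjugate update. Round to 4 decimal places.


The posterior mean is a precision-weighted average of prior and data.
Post. prec. = 1 + 48 = 49
Post. mean = (-2 + 192)/49 = 190/49 = 3.8776

3.8776


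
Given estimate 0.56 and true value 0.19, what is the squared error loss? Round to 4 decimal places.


Squared error = (estimate - true)^2
Difference = 0.37
Loss = 0.37^2 = 0.1369

0.1369


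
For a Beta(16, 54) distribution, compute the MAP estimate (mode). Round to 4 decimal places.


MAP = mode = (a-1)/(a+b-2)
= (16-1)/(16+54-2)
= 15/68 = 0.2206

0.2206


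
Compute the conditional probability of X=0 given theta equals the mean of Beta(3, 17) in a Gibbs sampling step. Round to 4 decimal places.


Mean of Beta(3, 17) = 0.15
P(X=0 | theta=0.15) = 0.85

0.85


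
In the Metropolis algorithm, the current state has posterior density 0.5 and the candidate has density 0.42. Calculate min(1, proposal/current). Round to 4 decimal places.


Ratio = 0.42/0.5 = 0.84
Acceptance probability = min(1, 0.84)
= 0.84

0.84


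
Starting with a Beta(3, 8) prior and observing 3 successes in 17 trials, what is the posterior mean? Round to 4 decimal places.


Posterior parameters: alpha = 3 + 3 = 6
beta = 8 + 14 = 22
Posterior mean = alpha / (alpha + beta) = 6 / 28
= 0.2143

0.2143


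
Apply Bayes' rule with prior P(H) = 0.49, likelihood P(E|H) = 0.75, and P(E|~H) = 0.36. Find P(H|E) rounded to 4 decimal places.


Step 1: Compute marginal P(E) = P(E|H)P(H) + P(E|~H)P(~H)
= 0.75*0.49 + 0.36*0.51 = 0.5511
Step 2: P(H|E) = P(E|H)P(H)/P(E) = 0.3675/0.5511
= 0.6668

0.6668


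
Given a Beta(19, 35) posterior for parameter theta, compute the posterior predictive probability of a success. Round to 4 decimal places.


For a Beta-Bernoulli model, the predictive probability is the mean:
P(success) = 19/(19+35) = 19/54 = 0.3519

0.3519


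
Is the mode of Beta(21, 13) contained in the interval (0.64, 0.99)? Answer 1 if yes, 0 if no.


Mode = (a-1)/(a+b-2) = 20/32 = 0.625
Interval: (0.64, 0.99)
Contains mode? 0

0


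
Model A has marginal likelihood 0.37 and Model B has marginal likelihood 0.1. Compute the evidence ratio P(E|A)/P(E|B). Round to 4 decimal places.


Evidence ratio = P(E|A) / P(E|B)
= 0.37 / 0.1
= 3.7

3.7


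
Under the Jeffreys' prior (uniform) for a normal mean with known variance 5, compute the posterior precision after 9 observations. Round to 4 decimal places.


Prior precision = 0 (flat prior).
Post. prec. = 0 + n/var = 9/5 = 1.8

1.8


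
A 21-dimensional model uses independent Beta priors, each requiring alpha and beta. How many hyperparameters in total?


Per parameter: 2 (alpha and beta).
Total = 21 * 2 = 42

42
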